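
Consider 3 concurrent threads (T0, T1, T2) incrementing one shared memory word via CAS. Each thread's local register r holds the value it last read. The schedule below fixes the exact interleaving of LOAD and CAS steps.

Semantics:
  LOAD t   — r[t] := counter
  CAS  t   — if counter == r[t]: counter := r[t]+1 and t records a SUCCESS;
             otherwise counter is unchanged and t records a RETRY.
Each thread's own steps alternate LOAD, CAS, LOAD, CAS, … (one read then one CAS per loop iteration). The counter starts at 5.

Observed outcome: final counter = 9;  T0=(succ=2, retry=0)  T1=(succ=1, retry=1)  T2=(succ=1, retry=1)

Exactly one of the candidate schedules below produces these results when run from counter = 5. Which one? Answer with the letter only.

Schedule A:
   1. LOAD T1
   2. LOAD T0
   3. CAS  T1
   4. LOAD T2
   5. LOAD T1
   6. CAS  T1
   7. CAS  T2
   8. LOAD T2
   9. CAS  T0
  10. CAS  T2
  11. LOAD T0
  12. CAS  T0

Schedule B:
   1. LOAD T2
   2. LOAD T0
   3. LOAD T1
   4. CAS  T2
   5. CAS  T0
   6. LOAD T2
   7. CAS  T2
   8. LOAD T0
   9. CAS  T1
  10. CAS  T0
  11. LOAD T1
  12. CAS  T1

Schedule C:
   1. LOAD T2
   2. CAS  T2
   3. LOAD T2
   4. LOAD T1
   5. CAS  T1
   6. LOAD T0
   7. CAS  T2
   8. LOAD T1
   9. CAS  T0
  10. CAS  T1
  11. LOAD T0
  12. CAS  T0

C

Simulating candidate C:
step 1: T2 LOAD ⇒ load; ctr=5 reg=5
step 2: T2 CAS ⇒ ok; ctr=6 reg=5
step 3: T2 LOAD ⇒ load; ctr=6 reg=6
step 4: T1 LOAD ⇒ load; ctr=6 reg=6
step 5: T1 CAS ⇒ ok; ctr=7 reg=6
step 6: T0 LOAD ⇒ load; ctr=7 reg=7
step 7: T2 CAS ⇒ retry; ctr=7 reg=6
step 8: T1 LOAD ⇒ load; ctr=7 reg=7
step 9: T0 CAS ⇒ ok; ctr=8 reg=7
step 10: T1 CAS ⇒ retry; ctr=8 reg=7
step 11: T0 LOAD ⇒ load; ctr=8 reg=8
step 12: T0 CAS ⇒ ok; ctr=9 reg=8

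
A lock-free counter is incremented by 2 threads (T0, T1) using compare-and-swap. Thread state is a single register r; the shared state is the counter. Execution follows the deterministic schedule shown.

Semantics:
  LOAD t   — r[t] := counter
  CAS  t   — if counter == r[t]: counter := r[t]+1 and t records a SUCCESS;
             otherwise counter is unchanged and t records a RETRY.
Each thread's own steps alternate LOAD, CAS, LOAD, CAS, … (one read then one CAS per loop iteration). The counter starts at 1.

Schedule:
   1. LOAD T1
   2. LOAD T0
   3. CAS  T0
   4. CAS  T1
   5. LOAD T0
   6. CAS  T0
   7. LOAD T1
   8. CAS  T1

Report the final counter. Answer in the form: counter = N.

#1 T1 reads 1
#2 T0 reads 1
#3 T0 CAS(1→2) writes; counter now 2
#4 T1 CAS(1→2) fails; counter now 2
#5 T0 reads 2
#6 T0 CAS(2→3) writes; counter now 3
#7 T1 reads 3
#8 T1 CAS(3→4) writes; counter now 4

counter = 4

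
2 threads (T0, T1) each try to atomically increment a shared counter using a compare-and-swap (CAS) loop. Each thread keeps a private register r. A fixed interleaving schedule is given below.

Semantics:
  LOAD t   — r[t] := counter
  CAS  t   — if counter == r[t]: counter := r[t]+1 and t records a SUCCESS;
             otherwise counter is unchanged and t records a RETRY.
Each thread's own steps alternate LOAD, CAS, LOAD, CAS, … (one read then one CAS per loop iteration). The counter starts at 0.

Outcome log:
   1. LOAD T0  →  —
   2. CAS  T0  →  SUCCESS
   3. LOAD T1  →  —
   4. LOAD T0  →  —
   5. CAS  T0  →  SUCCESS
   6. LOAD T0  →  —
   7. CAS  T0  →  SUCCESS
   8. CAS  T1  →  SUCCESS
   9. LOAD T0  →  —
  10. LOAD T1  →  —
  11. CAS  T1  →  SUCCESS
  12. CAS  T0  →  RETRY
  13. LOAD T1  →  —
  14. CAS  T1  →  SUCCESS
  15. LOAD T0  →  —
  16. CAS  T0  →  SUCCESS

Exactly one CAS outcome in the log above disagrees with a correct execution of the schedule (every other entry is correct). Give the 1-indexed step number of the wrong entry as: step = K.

Reference trace:
step 1: T0 LOAD ⇒ load; ctr=0 reg=0
step 2: T0 CAS ⇒ ok; ctr=1 reg=0
step 3: T1 LOAD ⇒ load; ctr=1 reg=1
step 4: T0 LOAD ⇒ load; ctr=1 reg=1
step 5: T0 CAS ⇒ ok; ctr=2 reg=1
step 6: T0 LOAD ⇒ load; ctr=2 reg=2
step 7: T0 CAS ⇒ ok; ctr=3 reg=2
step 8: T1 CAS ⇒ retry; ctr=3 reg=1
step 9: T0 LOAD ⇒ load; ctr=3 reg=3
step 10: T1 LOAD ⇒ load; ctr=3 reg=3
step 11: T1 CAS ⇒ ok; ctr=4 reg=3
step 12: T0 CAS ⇒ retry; ctr=4 reg=3
step 13: T1 LOAD ⇒ load; ctr=4 reg=4
step 14: T1 CAS ⇒ ok; ctr=5 reg=4
step 15: T0 LOAD ⇒ load; ctr=5 reg=5
step 16: T0 CAS ⇒ ok; ctr=6 reg=5
Mismatch at 8.

step = 8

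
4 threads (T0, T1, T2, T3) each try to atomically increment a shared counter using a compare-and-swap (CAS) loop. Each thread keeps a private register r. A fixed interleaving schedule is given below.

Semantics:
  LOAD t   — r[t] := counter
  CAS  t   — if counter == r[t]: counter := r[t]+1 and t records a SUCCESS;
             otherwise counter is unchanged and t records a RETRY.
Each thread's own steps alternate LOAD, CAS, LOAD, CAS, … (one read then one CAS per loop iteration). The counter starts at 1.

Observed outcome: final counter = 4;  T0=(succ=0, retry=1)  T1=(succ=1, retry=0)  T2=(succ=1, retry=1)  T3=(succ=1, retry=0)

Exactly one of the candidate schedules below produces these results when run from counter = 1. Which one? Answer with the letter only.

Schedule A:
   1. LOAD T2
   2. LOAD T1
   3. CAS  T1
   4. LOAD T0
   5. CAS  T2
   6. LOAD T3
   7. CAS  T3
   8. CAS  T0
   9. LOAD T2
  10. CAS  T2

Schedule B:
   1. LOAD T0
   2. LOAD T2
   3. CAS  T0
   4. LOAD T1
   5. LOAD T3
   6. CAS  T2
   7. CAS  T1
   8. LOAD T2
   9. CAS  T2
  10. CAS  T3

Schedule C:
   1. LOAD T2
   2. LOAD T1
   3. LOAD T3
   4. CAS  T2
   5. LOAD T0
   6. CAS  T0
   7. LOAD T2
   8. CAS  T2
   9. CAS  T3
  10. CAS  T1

A

Run A:
T2 LOAD — after: cnt=1, r=1 — load
T1 LOAD — after: cnt=1, r=1 — load
T1 CAS — after: cnt=2, r=1 — ok
T0 LOAD — after: cnt=2, r=2 — load
T2 CAS — after: cnt=2, r=1 — retry
T3 LOAD — after: cnt=2, r=2 — load
T3 CAS — after: cnt=3, r=2 — ok
T0 CAS — after: cnt=3, r=2 — retry
T2 LOAD — after: cnt=3, r=3 — load
T2 CAS — after: cnt=4, r=3 — ok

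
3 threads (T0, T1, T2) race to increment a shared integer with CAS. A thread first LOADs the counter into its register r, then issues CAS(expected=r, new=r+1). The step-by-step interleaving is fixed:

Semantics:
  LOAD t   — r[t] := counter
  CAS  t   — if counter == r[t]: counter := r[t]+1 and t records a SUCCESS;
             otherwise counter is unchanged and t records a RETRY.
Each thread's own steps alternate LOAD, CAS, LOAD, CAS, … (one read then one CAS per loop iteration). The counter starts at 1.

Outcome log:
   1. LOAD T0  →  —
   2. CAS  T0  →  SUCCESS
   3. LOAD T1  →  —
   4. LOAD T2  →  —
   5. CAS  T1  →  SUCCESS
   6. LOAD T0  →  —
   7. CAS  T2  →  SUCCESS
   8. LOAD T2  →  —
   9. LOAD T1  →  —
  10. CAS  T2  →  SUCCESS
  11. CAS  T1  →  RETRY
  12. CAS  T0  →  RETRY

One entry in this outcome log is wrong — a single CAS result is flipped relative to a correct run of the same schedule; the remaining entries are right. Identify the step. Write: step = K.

Re-executing:
T0 LOAD — after: cnt=1, r=1 — load
T0 CAS — after: cnt=2, r=1 — ok
T1 LOAD — after: cnt=2, r=2 — load
T2 LOAD — after: cnt=2, r=2 — load
T1 CAS — after: cnt=3, r=2 — ok
T0 LOAD — after: cnt=3, r=3 — load
T2 CAS — after: cnt=3, r=2 — retry
T2 LOAD — after: cnt=3, r=3 — load
T1 LOAD — after: cnt=3, r=3 — load
T2 CAS — after: cnt=4, r=3 — ok
T1 CAS — after: cnt=4, r=3 — retry
T0 CAS — after: cnt=4, r=3 — retry
Log disagrees first at step 7.

step = 7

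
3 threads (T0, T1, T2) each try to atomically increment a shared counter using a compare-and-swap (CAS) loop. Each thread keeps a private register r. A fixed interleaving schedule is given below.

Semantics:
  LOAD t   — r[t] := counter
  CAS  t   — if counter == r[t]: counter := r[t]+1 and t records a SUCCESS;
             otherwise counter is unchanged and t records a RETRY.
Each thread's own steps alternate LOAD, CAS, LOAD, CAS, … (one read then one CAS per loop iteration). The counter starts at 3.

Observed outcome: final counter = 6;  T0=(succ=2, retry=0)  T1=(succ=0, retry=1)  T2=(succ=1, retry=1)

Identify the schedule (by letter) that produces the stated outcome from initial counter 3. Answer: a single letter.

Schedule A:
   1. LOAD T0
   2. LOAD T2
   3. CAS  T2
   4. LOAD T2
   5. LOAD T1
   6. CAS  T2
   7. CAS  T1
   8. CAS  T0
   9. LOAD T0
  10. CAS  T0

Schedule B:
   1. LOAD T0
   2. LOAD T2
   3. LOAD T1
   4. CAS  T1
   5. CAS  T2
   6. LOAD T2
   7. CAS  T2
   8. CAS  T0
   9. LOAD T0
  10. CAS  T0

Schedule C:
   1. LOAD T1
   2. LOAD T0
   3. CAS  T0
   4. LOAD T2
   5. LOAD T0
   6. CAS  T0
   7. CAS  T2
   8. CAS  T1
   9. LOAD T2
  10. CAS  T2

C

Run C:
T1 LOAD — after: cnt=3, r=3 — load
T0 LOAD — after: cnt=3, r=3 — load
T0 CAS — after: cnt=4, r=3 — ok
T2 LOAD — after: cnt=4, r=4 — load
T0 LOAD — after: cnt=4, r=4 — load
T0 CAS — after: cnt=5, r=4 — ok
T2 CAS — after: cnt=5, r=4 — retry
T1 CAS — after: cnt=5, r=3 — retry
T2 LOAD — after: cnt=5, r=5 — load
T2 CAS — after: cnt=6, r=5 — ok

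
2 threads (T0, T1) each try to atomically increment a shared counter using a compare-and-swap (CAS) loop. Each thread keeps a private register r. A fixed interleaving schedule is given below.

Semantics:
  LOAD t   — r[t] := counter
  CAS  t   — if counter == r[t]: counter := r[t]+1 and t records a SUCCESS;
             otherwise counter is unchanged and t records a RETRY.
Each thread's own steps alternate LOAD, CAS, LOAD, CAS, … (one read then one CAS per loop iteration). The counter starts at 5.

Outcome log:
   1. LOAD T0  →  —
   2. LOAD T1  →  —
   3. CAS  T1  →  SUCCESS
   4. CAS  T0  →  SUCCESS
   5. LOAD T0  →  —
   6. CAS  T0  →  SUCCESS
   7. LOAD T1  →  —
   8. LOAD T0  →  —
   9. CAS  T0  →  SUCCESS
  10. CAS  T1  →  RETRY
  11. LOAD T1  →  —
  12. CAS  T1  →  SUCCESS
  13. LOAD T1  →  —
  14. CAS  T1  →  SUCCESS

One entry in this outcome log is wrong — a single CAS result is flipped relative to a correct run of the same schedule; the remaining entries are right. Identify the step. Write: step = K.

step = 4

Correct run:
[1] T0.load  rd  (counter 5, T0.r 5)
[2] T1.load  rd  (counter 5, T1.r 5)
[3] T1.cas  hit  (counter 6, T1.r 5)
[4] T0.cas  miss  (counter 6, T0.r 5)
[5] T0.load  rd  (counter 6, T0.r 6)
[6] T0.cas  hit  (counter 7, T0.r 6)
[7] T1.load  rd  (counter 7, T1.r 7)
[8] T0.load  rd  (counter 7, T0.r 7)
[9] T0.cas  hit  (counter 8, T0.r 7)
[10] T1.cas  miss  (counter 8, T1.r 7)
[11] T1.load  rd  (counter 8, T1.r 8)
[12] T1.cas  hit  (counter 9, T1.r 8)
[13] T1.load  rd  (counter 9, T1.r 9)
[14] T1.cas  hit  (counter 10, T1.r 9)
Flip is step 4.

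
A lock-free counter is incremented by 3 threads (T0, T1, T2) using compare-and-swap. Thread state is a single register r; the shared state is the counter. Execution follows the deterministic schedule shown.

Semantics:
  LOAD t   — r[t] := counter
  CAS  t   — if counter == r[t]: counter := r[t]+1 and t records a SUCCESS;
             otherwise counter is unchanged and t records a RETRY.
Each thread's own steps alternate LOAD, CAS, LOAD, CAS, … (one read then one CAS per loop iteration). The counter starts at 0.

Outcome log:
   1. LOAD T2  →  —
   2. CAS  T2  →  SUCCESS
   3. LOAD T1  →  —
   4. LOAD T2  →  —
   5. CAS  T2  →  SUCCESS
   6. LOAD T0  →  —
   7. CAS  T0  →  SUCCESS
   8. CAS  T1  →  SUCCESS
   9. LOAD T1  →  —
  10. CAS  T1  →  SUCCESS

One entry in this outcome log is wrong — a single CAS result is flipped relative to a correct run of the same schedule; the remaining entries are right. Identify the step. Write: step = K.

Correct run:
T2 LOAD — after: cnt=0, r=0 — load
T2 CAS — after: cnt=1, r=0 — ok
T1 LOAD — after: cnt=1, r=1 — load
T2 LOAD — after: cnt=1, r=1 — load
T2 CAS — after: cnt=2, r=1 — ok
T0 LOAD — after: cnt=2, r=2 — load
T0 CAS — after: cnt=3, r=2 — ok
T1 CAS — after: cnt=3, r=1 — retry
T1 LOAD — after: cnt=3, r=3 — load
T1 CAS — after: cnt=4, r=3 — ok
Log disagrees first at step 8.

step = 8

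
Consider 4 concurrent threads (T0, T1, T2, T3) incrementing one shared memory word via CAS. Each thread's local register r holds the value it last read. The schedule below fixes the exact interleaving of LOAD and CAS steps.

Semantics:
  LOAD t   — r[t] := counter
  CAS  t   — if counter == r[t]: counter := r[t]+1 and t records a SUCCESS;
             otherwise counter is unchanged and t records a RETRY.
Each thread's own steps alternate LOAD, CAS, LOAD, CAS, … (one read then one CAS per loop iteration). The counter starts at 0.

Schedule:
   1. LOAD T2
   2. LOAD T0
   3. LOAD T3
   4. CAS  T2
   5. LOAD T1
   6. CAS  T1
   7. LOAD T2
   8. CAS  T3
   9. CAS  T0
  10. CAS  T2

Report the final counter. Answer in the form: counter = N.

counter = 3

1. LOAD T2 → mem=0 r[T2]=0 [LOAD]
2. LOAD T0 → mem=0 r[T0]=0 [LOAD]
3. LOAD T3 → mem=0 r[T3]=0 [LOAD]
4. CAS T2 → mem=1 r[T2]=0 [OK]
5. LOAD T1 → mem=1 r[T1]=1 [LOAD]
6. CAS T1 → mem=2 r[T1]=1 [OK]
7. LOAD T2 → mem=2 r[T2]=2 [LOAD]
8. CAS T3 → mem=2 r[T3]=0 [RETRY]
9. CAS T0 → mem=2 r[T0]=0 [RETRY]
10. CAS T2 → mem=3 r[T2]=2 [OK]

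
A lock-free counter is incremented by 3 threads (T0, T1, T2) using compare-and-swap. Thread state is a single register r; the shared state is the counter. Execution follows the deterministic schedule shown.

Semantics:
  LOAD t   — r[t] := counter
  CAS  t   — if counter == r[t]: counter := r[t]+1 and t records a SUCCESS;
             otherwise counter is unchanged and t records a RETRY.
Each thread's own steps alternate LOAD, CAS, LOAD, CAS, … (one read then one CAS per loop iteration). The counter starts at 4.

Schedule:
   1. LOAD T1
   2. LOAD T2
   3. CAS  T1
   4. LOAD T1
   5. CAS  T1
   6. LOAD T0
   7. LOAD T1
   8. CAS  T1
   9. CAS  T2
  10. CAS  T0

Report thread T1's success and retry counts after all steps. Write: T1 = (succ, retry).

T1 = (3, 0)

   1) LOAD T1:  M=4  r_T1=4
   2) LOAD T2:  M=4  r_T2=4
   3) CAS  T1:  M=5  r_T1=4 ✓
   4) LOAD T1:  M=5  r_T1=5
   5) CAS  T1:  M=6  r_T1=5 ✓
   6) LOAD T0:  M=6  r_T0=6
   7) LOAD T1:  M=6  r_T1=6
   8) CAS  T1:  M=7  r_T1=6 ✓
   9) CAS  T2:  M=7  r_T2=4 ✗
  10) CAS  T0:  M=7  r_T0=6 ✗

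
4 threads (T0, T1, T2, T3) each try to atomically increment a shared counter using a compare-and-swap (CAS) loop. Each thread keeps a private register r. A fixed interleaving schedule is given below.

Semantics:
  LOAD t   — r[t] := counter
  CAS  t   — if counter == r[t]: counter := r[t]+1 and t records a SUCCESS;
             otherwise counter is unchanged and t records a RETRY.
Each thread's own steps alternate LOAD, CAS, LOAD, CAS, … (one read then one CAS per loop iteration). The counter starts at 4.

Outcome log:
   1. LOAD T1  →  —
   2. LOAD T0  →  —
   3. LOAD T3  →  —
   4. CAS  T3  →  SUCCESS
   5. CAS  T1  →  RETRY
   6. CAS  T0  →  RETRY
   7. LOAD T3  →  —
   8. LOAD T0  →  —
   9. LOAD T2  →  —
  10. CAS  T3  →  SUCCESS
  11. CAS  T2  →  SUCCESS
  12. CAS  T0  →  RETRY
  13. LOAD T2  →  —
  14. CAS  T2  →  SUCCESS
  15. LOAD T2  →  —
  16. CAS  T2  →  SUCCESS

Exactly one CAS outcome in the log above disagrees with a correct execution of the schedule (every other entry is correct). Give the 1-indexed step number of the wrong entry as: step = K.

step = 11

Reference trace:
T1 LOAD — after: cnt=4, r=4 — load
T0 LOAD — after: cnt=4, r=4 — load
T3 LOAD — after: cnt=4, r=4 — load
T3 CAS — after: cnt=5, r=4 — ok
T1 CAS — after: cnt=5, r=4 — retry
T0 CAS — after: cnt=5, r=4 — retry
T3 LOAD — after: cnt=5, r=5 — load
T0 LOAD — after: cnt=5, r=5 — load
T2 LOAD — after: cnt=5, r=5 — load
T3 CAS — after: cnt=6, r=5 — ok
T2 CAS — after: cnt=6, r=5 — retry
T0 CAS — after: cnt=6, r=5 — retry
T2 LOAD — after: cnt=6, r=6 — load
T2 CAS — after: cnt=7, r=6 — ok
T2 LOAD — after: cnt=7, r=7 — load
T2 CAS — after: cnt=8, r=7 — ok
Mismatch at 11.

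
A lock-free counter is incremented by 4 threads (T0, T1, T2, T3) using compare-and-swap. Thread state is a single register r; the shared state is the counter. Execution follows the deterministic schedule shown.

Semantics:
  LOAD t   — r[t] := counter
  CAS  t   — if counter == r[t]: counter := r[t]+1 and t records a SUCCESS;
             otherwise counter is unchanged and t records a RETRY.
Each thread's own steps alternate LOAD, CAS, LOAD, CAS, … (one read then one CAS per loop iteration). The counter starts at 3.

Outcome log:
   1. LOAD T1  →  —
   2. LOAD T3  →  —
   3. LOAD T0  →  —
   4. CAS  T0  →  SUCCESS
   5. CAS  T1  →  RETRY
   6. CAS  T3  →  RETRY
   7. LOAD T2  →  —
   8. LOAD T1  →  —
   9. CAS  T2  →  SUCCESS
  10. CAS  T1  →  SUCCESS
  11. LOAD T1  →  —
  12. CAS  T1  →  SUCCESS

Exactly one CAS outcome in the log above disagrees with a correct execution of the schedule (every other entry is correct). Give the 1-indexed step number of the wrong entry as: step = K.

Reference trace:
T1 LOAD — after: cnt=3, r=3 — load
T3 LOAD — after: cnt=3, r=3 — load
T0 LOAD — after: cnt=3, r=3 — load
T0 CAS — after: cnt=4, r=3 — ok
T1 CAS — after: cnt=4, r=3 — retry
T3 CAS — after: cnt=4, r=3 — retry
T2 LOAD — after: cnt=4, r=4 — load
T1 LOAD — after: cnt=4, r=4 — load
T2 CAS — after: cnt=5, r=4 — ok
T1 CAS — after: cnt=5, r=4 — retry
T1 LOAD — after: cnt=5, r=5 — load
T1 CAS — after: cnt=6, r=5 — ok
Mismatch at 10.

step = 10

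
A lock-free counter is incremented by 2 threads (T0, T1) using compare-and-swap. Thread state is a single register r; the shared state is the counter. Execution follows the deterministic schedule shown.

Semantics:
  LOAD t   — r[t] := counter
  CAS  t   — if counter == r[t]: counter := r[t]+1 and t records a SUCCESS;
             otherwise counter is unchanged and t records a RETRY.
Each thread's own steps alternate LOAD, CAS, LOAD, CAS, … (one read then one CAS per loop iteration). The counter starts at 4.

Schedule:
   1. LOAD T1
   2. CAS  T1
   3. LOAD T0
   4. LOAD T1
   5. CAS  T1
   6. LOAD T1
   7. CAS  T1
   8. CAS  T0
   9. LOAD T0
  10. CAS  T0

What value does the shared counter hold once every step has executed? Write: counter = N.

counter = 8

#1 T1 reads 4
#2 T1 CAS(4→5) writes; counter now 5
#3 T0 reads 5
#4 T1 reads 5
#5 T1 CAS(5→6) writes; counter now 6
#6 T1 reads 6
#7 T1 CAS(6→7) writes; counter now 7
#8 T0 CAS(5→6) fails; counter now 7
#9 T0 reads 7
#10 T0 CAS(7→8) writes; counter now 8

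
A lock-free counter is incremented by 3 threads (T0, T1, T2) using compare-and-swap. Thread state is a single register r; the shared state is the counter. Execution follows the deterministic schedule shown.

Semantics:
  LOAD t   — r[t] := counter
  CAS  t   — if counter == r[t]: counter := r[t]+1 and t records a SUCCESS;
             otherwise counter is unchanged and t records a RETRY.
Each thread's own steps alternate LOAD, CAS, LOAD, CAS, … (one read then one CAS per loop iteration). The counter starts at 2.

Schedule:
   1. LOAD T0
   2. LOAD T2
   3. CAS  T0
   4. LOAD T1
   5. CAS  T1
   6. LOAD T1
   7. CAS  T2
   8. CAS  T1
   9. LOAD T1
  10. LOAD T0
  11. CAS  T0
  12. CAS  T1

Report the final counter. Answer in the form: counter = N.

[1] T0.load  rd  (counter 2, T0.r 2)
[2] T2.load  rd  (counter 2, T2.r 2)
[3] T0.cas  hit  (counter 3, T0.r 2)
[4] T1.load  rd  (counter 3, T1.r 3)
[5] T1.cas  hit  (counter 4, T1.r 3)
[6] T1.load  rd  (counter 4, T1.r 4)
[7] T2.cas  miss  (counter 4, T2.r 2)
[8] T1.cas  hit  (counter 5, T1.r 4)
[9] T1.load  rd  (counter 5, T1.r 5)
[10] T0.load  rd  (counter 5, T0.r 5)
[11] T0.cas  hit  (counter 6, T0.r 5)
[12] T1.cas  miss  (counter 6, T1.r 5)

counter = 6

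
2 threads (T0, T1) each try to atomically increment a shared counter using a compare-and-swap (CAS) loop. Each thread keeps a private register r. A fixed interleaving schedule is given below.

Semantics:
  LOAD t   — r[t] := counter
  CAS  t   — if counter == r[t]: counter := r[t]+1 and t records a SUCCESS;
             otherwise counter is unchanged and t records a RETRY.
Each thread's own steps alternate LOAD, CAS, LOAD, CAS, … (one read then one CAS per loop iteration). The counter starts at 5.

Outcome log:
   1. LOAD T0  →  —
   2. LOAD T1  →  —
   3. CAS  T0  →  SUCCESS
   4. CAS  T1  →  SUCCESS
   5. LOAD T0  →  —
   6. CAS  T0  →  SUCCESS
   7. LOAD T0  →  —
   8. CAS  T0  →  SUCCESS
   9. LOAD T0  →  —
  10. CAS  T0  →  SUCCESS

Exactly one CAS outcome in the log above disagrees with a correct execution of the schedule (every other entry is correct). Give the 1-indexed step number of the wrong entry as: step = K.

Reference trace:
   1) LOAD T0:  M=5  r_T0=5
   2) LOAD T1:  M=5  r_T1=5
   3) CAS  T0:  M=6  r_T0=5 ✓
   4) CAS  T1:  M=6  r_T1=5 ✗
   5) LOAD T0:  M=6  r_T0=6
   6) CAS  T0:  M=7  r_T0=6 ✓
   7) LOAD T0:  M=7  r_T0=7
   8) CAS  T0:  M=8  r_T0=7 ✓
   9) LOAD T0:  M=8  r_T0=8
  10) CAS  T0:  M=9  r_T0=8 ✓
Mismatch at 4.

step = 4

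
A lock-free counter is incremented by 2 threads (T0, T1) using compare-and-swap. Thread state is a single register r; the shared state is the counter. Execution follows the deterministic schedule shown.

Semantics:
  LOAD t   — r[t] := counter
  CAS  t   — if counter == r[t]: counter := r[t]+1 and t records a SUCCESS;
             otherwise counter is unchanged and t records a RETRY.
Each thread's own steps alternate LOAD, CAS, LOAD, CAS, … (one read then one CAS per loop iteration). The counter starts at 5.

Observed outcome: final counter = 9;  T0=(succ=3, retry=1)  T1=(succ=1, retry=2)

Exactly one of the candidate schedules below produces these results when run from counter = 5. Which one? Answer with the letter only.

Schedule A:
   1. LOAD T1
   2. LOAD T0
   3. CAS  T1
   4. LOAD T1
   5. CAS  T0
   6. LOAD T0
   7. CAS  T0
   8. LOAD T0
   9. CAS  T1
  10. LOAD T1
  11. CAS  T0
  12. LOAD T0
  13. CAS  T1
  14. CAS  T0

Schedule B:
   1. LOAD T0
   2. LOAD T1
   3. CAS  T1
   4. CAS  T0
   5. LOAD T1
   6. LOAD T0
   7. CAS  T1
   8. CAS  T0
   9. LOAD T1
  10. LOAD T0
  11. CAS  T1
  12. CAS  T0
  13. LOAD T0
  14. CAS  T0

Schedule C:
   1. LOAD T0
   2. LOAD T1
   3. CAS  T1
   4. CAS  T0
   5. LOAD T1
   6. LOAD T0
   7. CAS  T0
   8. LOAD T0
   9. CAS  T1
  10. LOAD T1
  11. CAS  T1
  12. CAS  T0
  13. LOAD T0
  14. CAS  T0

A

Run A:
   1) LOAD T1:  M=5  r_T1=5
   2) LOAD T0:  M=5  r_T0=5
   3) CAS  T1:  M=6  r_T1=5 ✓
   4) LOAD T1:  M=6  r_T1=6
   5) CAS  T0:  M=6  r_T0=5 ✗
   6) LOAD T0:  M=6  r_T0=6
   7) CAS  T0:  M=7  r_T0=6 ✓
   8) LOAD T0:  M=7  r_T0=7
   9) CAS  T1:  M=7  r_T1=6 ✗
  10) LOAD T1:  M=7  r_T1=7
  11) CAS  T0:  M=8  r_T0=7 ✓
  12) LOAD T0:  M=8  r_T0=8
  13) CAS  T1:  M=8  r_T1=7 ✗
  14) CAS  T0:  M=9  r_T0=8 ✓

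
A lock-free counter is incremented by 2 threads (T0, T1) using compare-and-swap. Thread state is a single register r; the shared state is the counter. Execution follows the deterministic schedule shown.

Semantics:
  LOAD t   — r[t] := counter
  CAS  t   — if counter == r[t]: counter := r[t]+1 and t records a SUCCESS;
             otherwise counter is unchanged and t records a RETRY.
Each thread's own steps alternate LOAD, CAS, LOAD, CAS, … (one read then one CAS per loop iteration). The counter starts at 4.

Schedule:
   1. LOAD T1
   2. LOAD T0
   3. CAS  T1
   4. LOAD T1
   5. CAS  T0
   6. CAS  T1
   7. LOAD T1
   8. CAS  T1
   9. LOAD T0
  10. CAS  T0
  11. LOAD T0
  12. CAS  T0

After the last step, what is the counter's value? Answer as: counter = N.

1. LOAD T1 → mem=4 r[T1]=4 [LOAD]
2. LOAD T0 → mem=4 r[T0]=4 [LOAD]
3. CAS T1 → mem=5 r[T1]=4 [OK]
4. LOAD T1 → mem=5 r[T1]=5 [LOAD]
5. CAS T0 → mem=5 r[T0]=4 [RETRY]
6. CAS T1 → mem=6 r[T1]=5 [OK]
7. LOAD T1 → mem=6 r[T1]=6 [LOAD]
8. CAS T1 → mem=7 r[T1]=6 [OK]
9. LOAD T0 → mem=7 r[T0]=7 [LOAD]
10. CAS T0 → mem=8 r[T0]=7 [OK]
11. LOAD T0 → mem=8 r[T0]=8 [LOAD]
12. CAS T0 → mem=9 r[T0]=8 [OK]

counter = 9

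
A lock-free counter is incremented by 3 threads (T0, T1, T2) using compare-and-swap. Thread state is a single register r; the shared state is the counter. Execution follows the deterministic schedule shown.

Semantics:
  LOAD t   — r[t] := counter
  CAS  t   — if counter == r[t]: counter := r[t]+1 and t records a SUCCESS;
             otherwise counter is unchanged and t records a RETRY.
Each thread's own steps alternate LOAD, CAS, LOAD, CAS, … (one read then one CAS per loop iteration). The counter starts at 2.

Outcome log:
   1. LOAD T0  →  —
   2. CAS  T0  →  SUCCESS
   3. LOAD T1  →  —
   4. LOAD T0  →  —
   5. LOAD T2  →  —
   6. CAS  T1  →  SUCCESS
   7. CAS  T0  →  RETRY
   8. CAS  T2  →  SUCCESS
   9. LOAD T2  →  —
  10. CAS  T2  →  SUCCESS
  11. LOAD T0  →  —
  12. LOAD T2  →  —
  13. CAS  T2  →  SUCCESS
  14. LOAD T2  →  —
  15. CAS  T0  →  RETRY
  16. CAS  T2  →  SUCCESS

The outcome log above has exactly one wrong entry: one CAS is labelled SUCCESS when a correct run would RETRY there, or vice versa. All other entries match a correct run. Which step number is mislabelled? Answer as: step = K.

step = 8

Reference trace:
[1] T0.load  rd  (counter 2, T0.r 2)
[2] T0.cas  hit  (counter 3, T0.r 2)
[3] T1.load  rd  (counter 3, T1.r 3)
[4] T0.load  rd  (counter 3, T0.r 3)
[5] T2.load  rd  (counter 3, T2.r 3)
[6] T1.cas  hit  (counter 4, T1.r 3)
[7] T0.cas  miss  (counter 4, T0.r 3)
[8] T2.cas  miss  (counter 4, T2.r 3)
[9] T2.load  rd  (counter 4, T2.r 4)
[10] T2.cas  hit  (counter 5, T2.r 4)
[11] T0.load  rd  (counter 5, T0.r 5)
[12] T2.load  rd  (counter 5, T2.r 5)
[13] T2.cas  hit  (counter 6, T2.r 5)
[14] T2.load  rd  (counter 6, T2.r 6)
[15] T0.cas  miss  (counter 6, T0.r 5)
[16] T2.cas  hit  (counter 7, T2.r 6)
Log disagrees first at step 8.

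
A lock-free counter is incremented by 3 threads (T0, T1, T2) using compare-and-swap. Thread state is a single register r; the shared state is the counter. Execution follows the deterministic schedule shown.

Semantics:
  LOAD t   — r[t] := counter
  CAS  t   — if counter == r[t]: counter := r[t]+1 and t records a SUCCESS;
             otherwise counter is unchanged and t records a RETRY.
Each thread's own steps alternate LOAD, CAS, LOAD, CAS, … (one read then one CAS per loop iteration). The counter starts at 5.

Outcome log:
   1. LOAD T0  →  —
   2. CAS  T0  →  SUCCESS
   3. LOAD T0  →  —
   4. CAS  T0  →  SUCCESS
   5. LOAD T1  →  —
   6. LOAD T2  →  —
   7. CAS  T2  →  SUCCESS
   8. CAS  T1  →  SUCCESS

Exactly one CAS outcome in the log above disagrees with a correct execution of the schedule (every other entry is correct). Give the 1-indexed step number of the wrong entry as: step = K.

Re-executing:
   1) LOAD T0:  M=5  r_T0=5
   2) CAS  T0:  M=6  r_T0=5 ✓
   3) LOAD T0:  M=6  r_T0=6
   4) CAS  T0:  M=7  r_T0=6 ✓
   5) LOAD T1:  M=7  r_T1=7
   6) LOAD T2:  M=7  r_T2=7
   7) CAS  T2:  M=8  r_T2=7 ✓
   8) CAS  T1:  M=8  r_T1=7 ✗
Flip is step 8.

step = 8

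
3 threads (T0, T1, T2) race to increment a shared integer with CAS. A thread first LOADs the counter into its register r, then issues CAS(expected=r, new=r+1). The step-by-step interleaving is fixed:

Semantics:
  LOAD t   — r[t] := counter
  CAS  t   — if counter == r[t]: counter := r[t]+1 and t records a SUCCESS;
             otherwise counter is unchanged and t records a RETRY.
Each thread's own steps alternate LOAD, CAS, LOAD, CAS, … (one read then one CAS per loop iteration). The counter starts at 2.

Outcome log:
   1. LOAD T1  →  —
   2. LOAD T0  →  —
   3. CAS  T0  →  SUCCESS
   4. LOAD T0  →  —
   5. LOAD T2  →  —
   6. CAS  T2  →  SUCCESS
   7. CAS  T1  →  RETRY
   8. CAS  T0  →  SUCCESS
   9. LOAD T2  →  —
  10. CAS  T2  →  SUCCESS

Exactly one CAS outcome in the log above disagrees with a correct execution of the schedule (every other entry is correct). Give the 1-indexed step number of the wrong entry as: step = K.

Re-executing:
#1 T1 reads 2
#2 T0 reads 2
#3 T0 CAS(2→3) writes; counter now 3
#4 T0 reads 3
#5 T2 reads 3
#6 T2 CAS(3→4) writes; counter now 4
#7 T1 CAS(2→3) fails; counter now 4
#8 T0 CAS(3→4) fails; counter now 4
#9 T2 reads 4
#10 T2 CAS(4→5) writes; counter now 5
Flip is step 8.

step = 8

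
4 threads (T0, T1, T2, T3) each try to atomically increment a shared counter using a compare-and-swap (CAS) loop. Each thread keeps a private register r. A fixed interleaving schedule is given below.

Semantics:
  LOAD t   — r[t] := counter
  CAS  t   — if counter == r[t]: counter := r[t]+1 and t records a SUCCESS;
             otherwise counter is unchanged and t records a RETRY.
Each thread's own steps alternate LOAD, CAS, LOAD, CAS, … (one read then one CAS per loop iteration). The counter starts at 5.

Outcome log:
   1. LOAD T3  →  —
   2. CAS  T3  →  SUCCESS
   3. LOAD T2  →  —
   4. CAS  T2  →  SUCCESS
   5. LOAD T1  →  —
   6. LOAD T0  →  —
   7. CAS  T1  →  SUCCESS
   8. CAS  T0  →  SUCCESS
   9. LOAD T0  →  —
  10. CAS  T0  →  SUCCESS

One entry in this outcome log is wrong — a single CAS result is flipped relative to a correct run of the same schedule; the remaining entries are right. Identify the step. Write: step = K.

Correct run:
[1] T3.load  rd  (counter 5, T3.r 5)
[2] T3.cas  hit  (counter 6, T3.r 5)
[3] T2.load  rd  (counter 6, T2.r 6)
[4] T2.cas  hit  (counter 7, T2.r 6)
[5] T1.load  rd  (counter 7, T1.r 7)
[6] T0.load  rd  (counter 7, T0.r 7)
[7] T1.cas  hit  (counter 8, T1.r 7)
[8] T0.cas  miss  (counter 8, T0.r 7)
[9] T0.load  rd  (counter 8, T0.r 8)
[10] T0.cas  hit  (counter 9, T0.r 8)
Mismatch at 8.

step = 8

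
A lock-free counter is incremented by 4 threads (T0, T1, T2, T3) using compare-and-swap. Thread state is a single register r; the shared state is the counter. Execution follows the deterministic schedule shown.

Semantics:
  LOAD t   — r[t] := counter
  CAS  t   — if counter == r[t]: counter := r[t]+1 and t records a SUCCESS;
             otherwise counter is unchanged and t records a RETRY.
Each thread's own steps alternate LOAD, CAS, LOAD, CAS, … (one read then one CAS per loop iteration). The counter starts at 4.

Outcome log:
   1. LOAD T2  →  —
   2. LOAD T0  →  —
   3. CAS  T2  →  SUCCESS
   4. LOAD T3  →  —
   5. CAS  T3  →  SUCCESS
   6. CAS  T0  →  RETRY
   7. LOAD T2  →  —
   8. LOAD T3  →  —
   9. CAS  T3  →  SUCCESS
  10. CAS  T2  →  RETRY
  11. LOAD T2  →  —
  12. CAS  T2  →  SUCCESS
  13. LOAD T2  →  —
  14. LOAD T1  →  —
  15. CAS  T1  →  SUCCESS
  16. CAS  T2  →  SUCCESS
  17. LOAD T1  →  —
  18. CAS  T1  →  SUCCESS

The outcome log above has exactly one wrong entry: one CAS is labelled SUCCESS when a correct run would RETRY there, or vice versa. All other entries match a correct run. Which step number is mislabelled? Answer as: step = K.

Re-executing:
[1] T2.load  rd  (counter 4, T2.r 4)
[2] T0.load  rd  (counter 4, T0.r 4)
[3] T2.cas  hit  (counter 5, T2.r 4)
[4] T3.load  rd  (counter 5, T3.r 5)
[5] T3.cas  hit  (counter 6, T3.r 5)
[6] T0.cas  miss  (counter 6, T0.r 4)
[7] T2.load  rd  (counter 6, T2.r 6)
[8] T3.load  rd  (counter 6, T3.r 6)
[9] T3.cas  hit  (counter 7, T3.r 6)
[10] T2.cas  miss  (counter 7, T2.r 6)
[11] T2.load  rd  (counter 7, T2.r 7)
[12] T2.cas  hit  (counter 8, T2.r 7)
[13] T2.load  rd  (counter 8, T2.r 8)
[14] T1.load  rd  (counter 8, T1.r 8)
[15] T1.cas  hit  (counter 9, T1.r 8)
[16] T2.cas  miss  (counter 9, T2.r 8)
[17] T1.load  rd  (counter 9, T1.r 9)
[18] T1.cas  hit  (counter 10, T1.r 9)
Log disagrees first at step 16.

step = 16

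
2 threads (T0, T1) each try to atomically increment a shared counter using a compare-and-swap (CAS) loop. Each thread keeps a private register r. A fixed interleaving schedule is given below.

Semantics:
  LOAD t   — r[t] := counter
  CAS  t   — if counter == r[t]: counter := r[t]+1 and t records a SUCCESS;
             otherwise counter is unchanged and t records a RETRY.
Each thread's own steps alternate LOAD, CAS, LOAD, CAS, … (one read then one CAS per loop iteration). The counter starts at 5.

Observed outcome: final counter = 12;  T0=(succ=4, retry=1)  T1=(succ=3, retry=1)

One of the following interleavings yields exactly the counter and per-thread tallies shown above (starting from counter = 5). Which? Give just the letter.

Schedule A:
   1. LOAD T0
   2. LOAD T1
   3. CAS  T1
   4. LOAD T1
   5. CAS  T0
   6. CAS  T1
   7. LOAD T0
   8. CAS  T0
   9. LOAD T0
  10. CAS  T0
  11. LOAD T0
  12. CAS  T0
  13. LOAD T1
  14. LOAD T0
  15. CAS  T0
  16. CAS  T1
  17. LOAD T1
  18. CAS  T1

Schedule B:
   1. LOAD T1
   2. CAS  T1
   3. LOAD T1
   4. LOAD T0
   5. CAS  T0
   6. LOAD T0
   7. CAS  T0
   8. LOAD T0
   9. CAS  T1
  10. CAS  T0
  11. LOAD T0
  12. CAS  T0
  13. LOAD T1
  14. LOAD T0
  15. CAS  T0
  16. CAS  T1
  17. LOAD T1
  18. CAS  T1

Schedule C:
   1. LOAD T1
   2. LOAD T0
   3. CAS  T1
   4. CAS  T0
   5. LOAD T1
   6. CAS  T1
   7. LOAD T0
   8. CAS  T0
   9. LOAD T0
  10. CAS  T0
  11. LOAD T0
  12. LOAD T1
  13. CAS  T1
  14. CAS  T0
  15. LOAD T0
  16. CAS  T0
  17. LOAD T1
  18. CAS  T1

Tracing schedule A:
   1) LOAD T0:  M=5  r_T0=5
   2) LOAD T1:  M=5  r_T1=5
   3) CAS  T1:  M=6  r_T1=5 ✓
   4) LOAD T1:  M=6  r_T1=6
   5) CAS  T0:  M=6  r_T0=5 ✗
   6) CAS  T1:  M=7  r_T1=6 ✓
   7) LOAD T0:  M=7  r_T0=7
   8) CAS  T0:  M=8  r_T0=7 ✓
   9) LOAD T0:  M=8  r_T0=8
  10) CAS  T0:  M=9  r_T0=8 ✓
  11) LOAD T0:  M=9  r_T0=9
  12) CAS  T0:  M=10  r_T0=9 ✓
  13) LOAD T1:  M=10  r_T1=10
  14) LOAD T0:  M=10  r_T0=10
  15) CAS  T0:  M=11  r_T0=10 ✓
  16) CAS  T1:  M=11  r_T1=10 ✗
  17) LOAD T1:  M=11  r_T1=11
  18) CAS  T1:  M=12  r_T1=11 ✓

A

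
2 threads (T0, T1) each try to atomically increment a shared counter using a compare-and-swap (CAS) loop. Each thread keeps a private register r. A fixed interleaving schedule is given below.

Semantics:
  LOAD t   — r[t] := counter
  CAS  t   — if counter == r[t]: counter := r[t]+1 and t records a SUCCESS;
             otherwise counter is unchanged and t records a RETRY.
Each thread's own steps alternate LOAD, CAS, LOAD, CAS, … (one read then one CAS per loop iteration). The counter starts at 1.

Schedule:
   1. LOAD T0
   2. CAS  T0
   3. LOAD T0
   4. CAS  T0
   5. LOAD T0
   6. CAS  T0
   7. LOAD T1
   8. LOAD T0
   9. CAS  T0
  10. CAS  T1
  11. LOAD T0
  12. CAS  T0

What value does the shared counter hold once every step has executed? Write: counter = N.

counter = 6

[1] T0.load  rd  (counter 1, T0.r 1)
[2] T0.cas  hit  (counter 2, T0.r 1)
[3] T0.load  rd  (counter 2, T0.r 2)
[4] T0.cas  hit  (counter 3, T0.r 2)
[5] T0.load  rd  (counter 3, T0.r 3)
[6] T0.cas  hit  (counter 4, T0.r 3)
[7] T1.load  rd  (counter 4, T1.r 4)
[8] T0.load  rd  (counter 4, T0.r 4)
[9] T0.cas  hit  (counter 5, T0.r 4)
[10] T1.cas  miss  (counter 5, T1.r 4)
[11] T0.load  rd  (counter 5, T0.r 5)
[12] T0.cas  hit  (counter 6, T0.r 5)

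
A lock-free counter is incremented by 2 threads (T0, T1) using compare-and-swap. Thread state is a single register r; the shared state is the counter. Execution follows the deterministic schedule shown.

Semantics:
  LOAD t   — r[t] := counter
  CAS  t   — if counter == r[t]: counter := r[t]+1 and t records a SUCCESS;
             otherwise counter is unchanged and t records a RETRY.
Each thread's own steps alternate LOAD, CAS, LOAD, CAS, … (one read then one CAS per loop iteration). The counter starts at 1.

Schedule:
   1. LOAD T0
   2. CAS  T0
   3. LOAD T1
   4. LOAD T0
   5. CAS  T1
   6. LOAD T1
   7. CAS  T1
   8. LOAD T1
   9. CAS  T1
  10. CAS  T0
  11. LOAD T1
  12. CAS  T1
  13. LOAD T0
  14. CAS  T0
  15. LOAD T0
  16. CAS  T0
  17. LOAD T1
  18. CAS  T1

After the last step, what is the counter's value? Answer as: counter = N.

1. LOAD T0 → mem=1 r[T0]=1 [LOAD]
2. CAS T0 → mem=2 r[T0]=1 [OK]
3. LOAD T1 → mem=2 r[T1]=2 [LOAD]
4. LOAD T0 → mem=2 r[T0]=2 [LOAD]
5. CAS T1 → mem=3 r[T1]=2 [OK]
6. LOAD T1 → mem=3 r[T1]=3 [LOAD]
7. CAS T1 → mem=4 r[T1]=3 [OK]
8. LOAD T1 → mem=4 r[T1]=4 [LOAD]
9. CAS T1 → mem=5 r[T1]=4 [OK]
10. CAS T0 → mem=5 r[T0]=2 [RETRY]
11. LOAD T1 → mem=5 r[T1]=5 [LOAD]
12. CAS T1 → mem=6 r[T1]=5 [OK]
13. LOAD T0 → mem=6 r[T0]=6 [LOAD]
14. CAS T0 → mem=7 r[T0]=6 [OK]
15. LOAD T0 → mem=7 r[T0]=7 [LOAD]
16. CAS T0 → mem=8 r[T0]=7 [OK]
17. LOAD T1 → mem=8 r[T1]=8 [LOAD]
18. CAS T1 → mem=9 r[T1]=8 [OK]

counter = 9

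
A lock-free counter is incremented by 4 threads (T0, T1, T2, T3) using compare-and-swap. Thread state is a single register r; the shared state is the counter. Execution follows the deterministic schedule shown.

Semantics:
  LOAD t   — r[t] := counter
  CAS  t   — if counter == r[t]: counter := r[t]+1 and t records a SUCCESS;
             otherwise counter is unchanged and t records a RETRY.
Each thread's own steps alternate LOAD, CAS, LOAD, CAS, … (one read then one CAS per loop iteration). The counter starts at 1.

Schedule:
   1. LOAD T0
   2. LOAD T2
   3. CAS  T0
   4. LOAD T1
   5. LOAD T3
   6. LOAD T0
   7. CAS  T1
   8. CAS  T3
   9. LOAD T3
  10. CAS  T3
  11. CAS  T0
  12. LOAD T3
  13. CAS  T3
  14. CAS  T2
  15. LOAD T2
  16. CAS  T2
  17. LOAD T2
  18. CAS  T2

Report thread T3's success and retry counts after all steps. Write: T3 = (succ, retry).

   1) LOAD T0:  M=1  r_T0=1
   2) LOAD T2:  M=1  r_T2=1
   3) CAS  T0:  M=2  r_T0=1 ✓
   4) LOAD T1:  M=2  r_T1=2
   5) LOAD T3:  M=2  r_T3=2
   6) LOAD T0:  M=2  r_T0=2
   7) CAS  T1:  M=3  r_T1=2 ✓
   8) CAS  T3:  M=3  r_T3=2 ✗
   9) LOAD T3:  M=3  r_T3=3
  10) CAS  T3:  M=4  r_T3=3 ✓
  11) CAS  T0:  M=4  r_T0=2 ✗
  12) LOAD T3:  M=4  r_T3=4
  13) CAS  T3:  M=5  r_T3=4 ✓
  14) CAS  T2:  M=5  r_T2=1 ✗
  15) LOAD T2:  M=5  r_T2=5
  16) CAS  T2:  M=6  r_T2=5 ✓
  17) LOAD T2:  M=6  r_T2=6
  18) CAS  T2:  M=7  r_T2=6 ✓

T3 = (2, 1)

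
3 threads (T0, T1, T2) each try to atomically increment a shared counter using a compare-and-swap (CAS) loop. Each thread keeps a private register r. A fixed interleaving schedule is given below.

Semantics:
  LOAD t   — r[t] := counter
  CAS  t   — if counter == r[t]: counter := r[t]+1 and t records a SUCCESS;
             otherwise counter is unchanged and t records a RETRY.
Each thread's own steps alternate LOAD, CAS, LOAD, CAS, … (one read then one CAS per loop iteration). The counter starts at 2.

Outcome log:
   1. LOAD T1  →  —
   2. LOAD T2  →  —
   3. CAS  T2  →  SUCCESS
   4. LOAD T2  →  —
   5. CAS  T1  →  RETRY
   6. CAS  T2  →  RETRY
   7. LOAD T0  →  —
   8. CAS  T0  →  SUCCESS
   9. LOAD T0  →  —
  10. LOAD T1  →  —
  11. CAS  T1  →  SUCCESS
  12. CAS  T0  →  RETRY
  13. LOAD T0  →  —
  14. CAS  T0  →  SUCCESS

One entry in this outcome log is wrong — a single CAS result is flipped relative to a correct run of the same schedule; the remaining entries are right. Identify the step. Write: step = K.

step = 6

Correct run:
1. LOAD T1 → mem=2 r[T1]=2 [LOAD]
2. LOAD T2 → mem=2 r[T2]=2 [LOAD]
3. CAS T2 → mem=3 r[T2]=2 [OK]
4. LOAD T2 → mem=3 r[T2]=3 [LOAD]
5. CAS T1 → mem=3 r[T1]=2 [RETRY]
6. CAS T2 → mem=4 r[T2]=3 [OK]
7. LOAD T0 → mem=4 r[T0]=4 [LOAD]
8. CAS T0 → mem=5 r[T0]=4 [OK]
9. LOAD T0 → mem=5 r[T0]=5 [LOAD]
10. LOAD T1 → mem=5 r[T1]=5 [LOAD]
11. CAS T1 → mem=6 r[T1]=5 [OK]
12. CAS T0 → mem=6 r[T0]=5 [RETRY]
13. LOAD T0 → mem=6 r[T0]=6 [LOAD]
14. CAS T0 → mem=7 r[T0]=6 [OK]
Mismatch at 6.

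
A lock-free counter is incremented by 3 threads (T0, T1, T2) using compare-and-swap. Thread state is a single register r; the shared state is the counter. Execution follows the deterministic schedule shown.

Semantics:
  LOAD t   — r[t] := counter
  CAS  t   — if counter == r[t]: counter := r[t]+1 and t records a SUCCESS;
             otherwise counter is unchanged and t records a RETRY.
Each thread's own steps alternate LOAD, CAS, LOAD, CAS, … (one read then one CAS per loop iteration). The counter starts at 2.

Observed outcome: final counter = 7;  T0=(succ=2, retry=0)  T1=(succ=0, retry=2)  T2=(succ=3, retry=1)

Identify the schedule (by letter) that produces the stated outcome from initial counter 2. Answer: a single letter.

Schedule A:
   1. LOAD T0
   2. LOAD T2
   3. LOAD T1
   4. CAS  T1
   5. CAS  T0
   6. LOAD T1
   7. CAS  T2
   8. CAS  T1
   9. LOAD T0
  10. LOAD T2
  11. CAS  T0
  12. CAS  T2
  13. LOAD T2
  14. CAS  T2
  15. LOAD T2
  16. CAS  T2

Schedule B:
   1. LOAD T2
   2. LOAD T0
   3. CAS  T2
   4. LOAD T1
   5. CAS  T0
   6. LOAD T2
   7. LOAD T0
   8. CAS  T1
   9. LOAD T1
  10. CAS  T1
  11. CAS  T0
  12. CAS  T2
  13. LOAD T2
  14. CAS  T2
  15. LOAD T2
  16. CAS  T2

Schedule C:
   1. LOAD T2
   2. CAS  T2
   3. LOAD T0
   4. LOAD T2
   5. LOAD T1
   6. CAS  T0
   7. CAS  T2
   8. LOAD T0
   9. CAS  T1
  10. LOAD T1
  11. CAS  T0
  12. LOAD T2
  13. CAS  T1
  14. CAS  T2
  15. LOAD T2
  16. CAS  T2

Tracing schedule C:
step 1: T2 LOAD ⇒ load; ctr=2 reg=2
step 2: T2 CAS ⇒ ok; ctr=3 reg=2
step 3: T0 LOAD ⇒ load; ctr=3 reg=3
step 4: T2 LOAD ⇒ load; ctr=3 reg=3
step 5: T1 LOAD ⇒ load; ctr=3 reg=3
step 6: T0 CAS ⇒ ok; ctr=4 reg=3
step 7: T2 CAS ⇒ retry; ctr=4 reg=3
step 8: T0 LOAD ⇒ load; ctr=4 reg=4
step 9: T1 CAS ⇒ retry; ctr=4 reg=3
step 10: T1 LOAD ⇒ load; ctr=4 reg=4
step 11: T0 CAS ⇒ ok; ctr=5 reg=4
step 12: T2 LOAD ⇒ load; ctr=5 reg=5
step 13: T1 CAS ⇒ retry; ctr=5 reg=4
step 14: T2 CAS ⇒ ok; ctr=6 reg=5
step 15: T2 LOAD ⇒ load; ctr=6 reg=6
step 16: T2 CAS ⇒ ok; ctr=7 reg=6

C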